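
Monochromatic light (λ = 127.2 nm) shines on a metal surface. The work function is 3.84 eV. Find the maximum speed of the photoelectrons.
1.4415e+06 m/s

First, find the maximum kinetic energy:
E_photon = hc/λ = 9.7472 eV
KE_max = E_photon - φ = 9.7472 - 3.84 = 5.9072 eV

Convert to Joules: KE_max = 5.9072 × 1.602×10⁻¹⁹ J = 9.4644e-19 J

Then use KE = ½mv² to find velocity:
v = √(2·KE/m) = √(2 × 9.4644e-19 J / 9.109e-31 kg)
v = 1.4415e+06 m/s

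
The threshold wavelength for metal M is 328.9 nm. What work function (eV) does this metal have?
3.77 eV

At the threshold wavelength, photon energy equals work function:
φ = hc/λ₀

Calculating:
φ = (6.626×10⁻³⁴ J·s)(3×10⁸ m/s) / (328.9×10⁻⁹ m)
φ = 3.77 eV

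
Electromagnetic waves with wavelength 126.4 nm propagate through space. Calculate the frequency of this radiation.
2.3718e+15 Hz

Using the wave equation: c = fλ

Solving for frequency:
f = c/λ = (3×10⁸ m/s) / (126.4×10⁻⁹ m)
f = 2.3718e+15 Hz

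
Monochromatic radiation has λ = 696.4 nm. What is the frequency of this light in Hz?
4.3049e+14 Hz

Using the wave equation: c = fλ

Solving for frequency:
f = c/λ = (3×10⁸ m/s) / (696.4×10⁻⁹ m)
f = 4.3049e+14 Hz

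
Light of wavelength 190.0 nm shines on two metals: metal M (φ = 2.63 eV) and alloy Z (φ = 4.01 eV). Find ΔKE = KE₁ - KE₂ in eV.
1.3800 eV

Using KE_max = hc/λ - φ for each metal:

Photon energy: E = hc/λ = 6.5255 eV

For metal M (φ₁ = 2.63 eV):
KE₁ = E - φ₁ = 6.5255 - 2.63 = 3.8955 eV

For alloy Z (φ₂ = 4.01 eV):
KE₂ = E - φ₂ = 6.5255 - 4.01 = 2.5155 eV

Difference:
ΔKE = KE₁ - KE₂ = 3.8955 - 2.5155 = 1.3800 eV

Note: The difference equals the difference in work functions: 4.01 - 2.63 = 1.38 eV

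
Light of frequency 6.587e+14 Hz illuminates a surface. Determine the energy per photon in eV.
2.7242 eV

Using E = hf:

E = hf = (6.626×10⁻³⁴ J·s)(6.587e+14 Hz)
E = 2.7242 eV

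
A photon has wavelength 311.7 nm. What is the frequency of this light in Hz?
9.6180e+14 Hz

Using the wave equation: c = fλ

Solving for frequency:
f = c/λ = (3×10⁸ m/s) / (311.7×10⁻⁹ m)
f = 9.6180e+14 Hz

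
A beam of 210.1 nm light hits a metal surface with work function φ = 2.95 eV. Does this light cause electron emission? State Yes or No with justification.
Yes

For photoemission, the photon energy must exceed the work function.

Photon energy: E = hc/λ = 5.9012 eV
Work function: φ = 2.95 eV

Since E_photon (5.9012 eV) > φ (2.95 eV), photoemission WILL occur.
The threshold wavelength is λ₀ = hc/φ = 420.3 nm.
Since 210.1 nm < 420.3 nm, the light has sufficient energy.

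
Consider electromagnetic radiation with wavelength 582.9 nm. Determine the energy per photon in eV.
2.1270 eV

Using E = hf = hc/λ:

E = hc/λ = (6.626×10⁻³⁴ J·s)(3×10⁸ m/s) / (582.9×10⁻⁹ m)
E = 2.1270 eV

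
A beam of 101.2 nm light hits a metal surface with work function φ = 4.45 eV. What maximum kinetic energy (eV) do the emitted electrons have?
7.8014 eV

Using Einstein's photoelectric equation: KE_max = hf - φ = hc/λ - φ

First, calculate the photon energy:
E_photon = hc/λ = (6.626×10⁻³⁴ J·s)(3×10⁸ m/s) / (101.2×10⁻⁹ m)
E_photon = 12.2514 eV

Then, the maximum kinetic energy:
KE_max = E_photon - φ = 12.2514 eV - 4.45 eV = 7.8014 eV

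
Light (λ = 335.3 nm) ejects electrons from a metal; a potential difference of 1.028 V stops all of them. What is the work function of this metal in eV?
2.67 eV

The stopping potential gives the maximum kinetic energy: KE_max = eV_s = 1.028 eV

From Einstein's photoelectric equation: KE_max = hc/λ - φ
Rearranging: φ = hc/λ - KE_max

Calculate photon energy:
E_photon = hc/λ = (6.626×10⁻³⁴ J·s)(3×10⁸ m/s) / (335.3×10⁻⁹ m) = 3.6977 eV

Therefore:
φ = 3.6977 - 1.028 = 2.67 eV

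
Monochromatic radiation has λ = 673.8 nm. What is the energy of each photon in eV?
1.8401 eV

Using E = hf = hc/λ:

E = hc/λ = (6.626×10⁻³⁴ J·s)(3×10⁸ m/s) / (673.8×10⁻⁹ m)
E = 1.8401 eV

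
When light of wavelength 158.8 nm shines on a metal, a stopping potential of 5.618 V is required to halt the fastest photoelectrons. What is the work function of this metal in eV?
2.19 eV

The stopping potential gives the maximum kinetic energy: KE_max = eV_s = 5.618 eV

From Einstein's photoelectric equation: KE_max = hc/λ - φ
Rearranging: φ = hc/λ - KE_max

Calculate photon energy:
E_photon = hc/λ = (6.626×10⁻³⁴ J·s)(3×10⁸ m/s) / (158.8×10⁻⁹ m) = 7.8076 eV

Therefore:
φ = 7.8076 - 5.618 = 2.19 eV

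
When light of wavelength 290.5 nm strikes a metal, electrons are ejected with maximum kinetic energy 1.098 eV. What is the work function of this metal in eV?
3.17 eV

From Einstein's photoelectric equation: KE_max = hf - φ = hc/λ - φ

Rearranging for φ:
φ = hc/λ - KE_max

Calculate photon energy:
E_photon = hc/λ = 4.2680 eV

Therefore:
φ = 4.2680 - 1.098 = 3.17 eV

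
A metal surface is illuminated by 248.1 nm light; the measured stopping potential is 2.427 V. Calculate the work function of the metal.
2.57 eV

The stopping potential gives the maximum kinetic energy: KE_max = eV_s = 2.427 eV

From Einstein's photoelectric equation: KE_max = hc/λ - φ
Rearranging: φ = hc/λ - KE_max

Calculate photon energy:
E_photon = hc/λ = (6.626×10⁻³⁴ J·s)(3×10⁸ m/s) / (248.1×10⁻⁹ m) = 4.9973 eV

Therefore:
φ = 4.9973 - 2.427 = 2.57 eV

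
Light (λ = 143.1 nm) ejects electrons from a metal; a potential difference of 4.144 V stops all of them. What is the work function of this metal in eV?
4.52 eV

The stopping potential gives the maximum kinetic energy: KE_max = eV_s = 4.144 eV

From Einstein's photoelectric equation: KE_max = hc/λ - φ
Rearranging: φ = hc/λ - KE_max

Calculate photon energy:
E_photon = hc/λ = (6.626×10⁻³⁴ J·s)(3×10⁸ m/s) / (143.1×10⁻⁹ m) = 8.6642 eV

Therefore:
φ = 8.6642 - 4.144 = 4.52 eV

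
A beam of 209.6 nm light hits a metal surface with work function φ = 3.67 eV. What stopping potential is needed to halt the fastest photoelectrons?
2.2453 V

The stopping potential V_s satisfies: eV_s = KE_max

First, find KE_max using Einstein's equation:
E_photon = hc/λ = 5.9153 eV
KE_max = E_photon - φ = 5.9153 - 3.67 = 2.2453 eV

Since eV_s = KE_max:
V_s = KE_max/e = 2.2453 V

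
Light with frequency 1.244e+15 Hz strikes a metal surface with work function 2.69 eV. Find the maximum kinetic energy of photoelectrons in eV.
2.4548 eV

Using Einstein's photoelectric equation: KE_max = hf - φ

First, calculate the photon energy:
E_photon = hf = (6.626×10⁻³⁴ J·s)(1.244e+15 Hz)
E_photon = 5.1448 eV

Then, the maximum kinetic energy:
KE_max = E_photon - φ = 5.1448 eV - 2.69 eV = 2.4548 eV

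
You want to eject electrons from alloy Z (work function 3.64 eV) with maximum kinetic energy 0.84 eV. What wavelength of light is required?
276.75 nm

From Einstein's equation: KE_max = hc/λ - φ

Rearranging for λ:
hc/λ = KE_max + φ
λ = hc/(KE_max + φ)

Required photon energy:
E_photon = KE_max + φ = 0.84 + 3.64 = 4.48 eV

Required wavelength:
λ = hc/E_photon = (6.626×10⁻³⁴)(3×10⁸) / (4.48 × 1.602×10⁻¹⁹)
λ = 276.75 nm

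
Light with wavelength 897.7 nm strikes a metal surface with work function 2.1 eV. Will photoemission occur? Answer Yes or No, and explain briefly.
No

For photoemission, the photon energy must exceed the work function.

Photon energy: E = hc/λ = 1.3811 eV
Work function: φ = 2.1 eV

Since E_photon (1.3811 eV) < φ (2.1 eV), photoemission will NOT occur.
The threshold wavelength is λ₀ = hc/φ = 590.4 nm.
Since 897.7 nm > 590.4 nm, the photons lack sufficient energy.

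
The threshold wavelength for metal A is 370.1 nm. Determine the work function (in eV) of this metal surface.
3.35 eV

At the threshold wavelength, photon energy equals work function:
φ = hc/λ₀

Calculating:
φ = (6.626×10⁻³⁴ J·s)(3×10⁸ m/s) / (370.1×10⁻⁹ m)
φ = 3.35 eV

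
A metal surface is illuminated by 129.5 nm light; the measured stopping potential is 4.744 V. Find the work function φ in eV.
4.83 eV

The stopping potential gives the maximum kinetic energy: KE_max = eV_s = 4.744 eV

From Einstein's photoelectric equation: KE_max = hc/λ - φ
Rearranging: φ = hc/λ - KE_max

Calculate photon energy:
E_photon = hc/λ = (6.626×10⁻³⁴ J·s)(3×10⁸ m/s) / (129.5×10⁻⁹ m) = 9.5741 eV

Therefore:
φ = 9.5741 - 4.744 = 4.83 eV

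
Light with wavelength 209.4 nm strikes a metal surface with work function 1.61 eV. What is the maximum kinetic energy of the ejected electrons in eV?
4.3109 eV

Using Einstein's photoelectric equation: KE_max = hf - φ = hc/λ - φ

First, calculate the photon energy:
E_photon = hc/λ = (6.626×10⁻³⁴ J·s)(3×10⁸ m/s) / (209.4×10⁻⁹ m)
E_photon = 5.9209 eV

Then, the maximum kinetic energy:
KE_max = E_photon - φ = 5.9209 eV - 1.61 eV = 4.3109 eV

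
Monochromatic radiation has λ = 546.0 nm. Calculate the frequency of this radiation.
5.4907e+14 Hz

Using the wave equation: c = fλ

Solving for frequency:
f = c/λ = (3×10⁸ m/s) / (546.0×10⁻⁹ m)
f = 5.4907e+14 Hz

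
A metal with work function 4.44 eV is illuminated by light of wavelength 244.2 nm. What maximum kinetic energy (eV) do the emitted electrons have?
0.6372 eV

Using Einstein's photoelectric equation: KE_max = hf - φ = hc/λ - φ

First, calculate the photon energy:
E_photon = hc/λ = (6.626×10⁻³⁴ J·s)(3×10⁸ m/s) / (244.2×10⁻⁹ m)
E_photon = 5.0772 eV

Then, the maximum kinetic energy:
KE_max = E_photon - φ = 5.0772 eV - 4.44 eV = 0.6372 eV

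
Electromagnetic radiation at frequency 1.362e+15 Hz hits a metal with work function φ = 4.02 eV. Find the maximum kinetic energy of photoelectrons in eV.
1.6128 eV

Using Einstein's photoelectric equation: KE_max = hf - φ

First, calculate the photon energy:
E_photon = hf = (6.626×10⁻³⁴ J·s)(1.362e+15 Hz)
E_photon = 5.6328 eV

Then, the maximum kinetic energy:
KE_max = E_photon - φ = 5.6328 eV - 4.02 eV = 1.6128 eV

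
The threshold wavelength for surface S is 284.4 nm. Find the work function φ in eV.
4.36 eV

At the threshold wavelength, photon energy equals work function:
φ = hc/λ₀

Calculating:
φ = (6.626×10⁻³⁴ J·s)(3×10⁸ m/s) / (284.4×10⁻⁹ m)
φ = 4.36 eV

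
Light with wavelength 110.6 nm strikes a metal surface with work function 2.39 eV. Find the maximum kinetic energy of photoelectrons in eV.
8.8201 eV

Using Einstein's photoelectric equation: KE_max = hf - φ = hc/λ - φ

First, calculate the photon energy:
E_photon = hc/λ = (6.626×10⁻³⁴ J·s)(3×10⁸ m/s) / (110.6×10⁻⁹ m)
E_photon = 11.2101 eV

Then, the maximum kinetic energy:
KE_max = E_photon - φ = 11.2101 eV - 2.39 eV = 8.8201 eV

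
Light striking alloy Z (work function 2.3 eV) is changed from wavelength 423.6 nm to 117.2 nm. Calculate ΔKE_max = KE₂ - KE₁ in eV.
7.6519 eV

Using Einstein's equation: KE_max = hc/λ - φ

For λ₁ = 423.6 nm:
KE₁ = hc/λ₁ - φ = 2.9269 - 2.3 = 0.6269 eV

For λ₂ = 117.2 nm:
KE₂ = hc/λ₂ - φ = 10.5789 - 2.3 = 8.2789 eV

Change in KE:
ΔKE = KE₂ - KE₁ = 8.2789 - 0.6269 = 7.6519 eV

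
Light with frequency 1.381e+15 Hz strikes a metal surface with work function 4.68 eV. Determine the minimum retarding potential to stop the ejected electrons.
1.0314 V

The stopping potential V_s satisfies: eV_s = KE_max

First, find KE_max using Einstein's equation:
E_photon = hf = (6.626×10⁻³⁴ J·s)(1.381e+15 Hz) = 5.7114 eV
KE_max = E_photon - φ = 5.7114 - 4.68 = 1.0314 eV

Since eV_s = KE_max:
V_s = KE_max/e = 1.0314 V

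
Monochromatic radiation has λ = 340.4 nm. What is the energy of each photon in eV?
3.6423 eV

Using E = hf = hc/λ:

E = hc/λ = (6.626×10⁻³⁴ J·s)(3×10⁸ m/s) / (340.4×10⁻⁹ m)
E = 3.6423 eV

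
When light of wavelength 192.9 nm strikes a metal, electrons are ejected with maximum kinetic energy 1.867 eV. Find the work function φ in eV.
4.56 eV

From Einstein's photoelectric equation: KE_max = hf - φ = hc/λ - φ

Rearranging for φ:
φ = hc/λ - KE_max

Calculate photon energy:
E_photon = hc/λ = 6.4274 eV

Therefore:
φ = 6.4274 - 1.867 = 4.56 eV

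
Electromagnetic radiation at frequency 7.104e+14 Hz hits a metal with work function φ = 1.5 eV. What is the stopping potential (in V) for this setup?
1.4380 V

The stopping potential V_s satisfies: eV_s = KE_max

First, find KE_max using Einstein's equation:
E_photon = hf = (6.626×10⁻³⁴ J·s)(7.104e+14 Hz) = 2.9380 eV
KE_max = E_photon - φ = 2.9380 - 1.5 = 1.4380 eV

Since eV_s = KE_max:
V_s = KE_max/e = 1.4380 V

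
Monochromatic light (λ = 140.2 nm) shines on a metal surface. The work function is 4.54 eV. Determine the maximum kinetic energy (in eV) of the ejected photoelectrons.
4.3034 eV

Using Einstein's photoelectric equation: KE_max = hf - φ = hc/λ - φ

First, calculate the photon energy:
E_photon = hc/λ = (6.626×10⁻³⁴ J·s)(3×10⁸ m/s) / (140.2×10⁻⁹ m)
E_photon = 8.8434 eV

Then, the maximum kinetic energy:
KE_max = E_photon - φ = 8.8434 eV - 4.54 eV = 4.3034 eV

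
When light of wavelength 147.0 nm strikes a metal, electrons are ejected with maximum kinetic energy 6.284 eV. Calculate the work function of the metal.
2.15 eV

From Einstein's photoelectric equation: KE_max = hf - φ = hc/λ - φ

Rearranging for φ:
φ = hc/λ - KE_max

Calculate photon energy:
E_photon = hc/λ = 8.4343 eV

Therefore:
φ = 8.4343 - 6.284 = 2.15 eV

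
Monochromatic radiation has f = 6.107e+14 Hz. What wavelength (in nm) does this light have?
490.90 nm

Using the wave equation: c = fλ

Solving for wavelength:
λ = c/f = (3×10⁸ m/s) / (6.107e+14 Hz)
λ = 490.90 nm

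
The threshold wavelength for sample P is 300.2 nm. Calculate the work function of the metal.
4.13 eV

At the threshold wavelength, photon energy equals work function:
φ = hc/λ₀

Calculating:
φ = (6.626×10⁻³⁴ J·s)(3×10⁸ m/s) / (300.2×10⁻⁹ m)
φ = 4.13 eV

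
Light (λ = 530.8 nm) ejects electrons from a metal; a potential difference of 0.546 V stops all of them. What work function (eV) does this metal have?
1.79 eV

The stopping potential gives the maximum kinetic energy: KE_max = eV_s = 0.546 eV

From Einstein's photoelectric equation: KE_max = hc/λ - φ
Rearranging: φ = hc/λ - KE_max

Calculate photon energy:
E_photon = hc/λ = (6.626×10⁻³⁴ J·s)(3×10⁸ m/s) / (530.8×10⁻⁹ m) = 2.3358 eV

Therefore:
φ = 2.3358 - 0.546 = 1.79 eV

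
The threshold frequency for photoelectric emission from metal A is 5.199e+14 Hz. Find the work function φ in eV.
2.15 eV

At the threshold frequency, photon energy equals work function:
φ = hf₀

Calculating:
φ = (6.626×10⁻³⁴ J·s)(5.199e+14 Hz)
φ = 2.15 eV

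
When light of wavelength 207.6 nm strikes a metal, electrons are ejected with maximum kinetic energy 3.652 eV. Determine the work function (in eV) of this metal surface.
2.32 eV

From Einstein's photoelectric equation: KE_max = hf - φ = hc/λ - φ

Rearranging for φ:
φ = hc/λ - KE_max

Calculate photon energy:
E_photon = hc/λ = 5.9723 eV

Therefore:
φ = 5.9723 - 3.652 = 2.32 eV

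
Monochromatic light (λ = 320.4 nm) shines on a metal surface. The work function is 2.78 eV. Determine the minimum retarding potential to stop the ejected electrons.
1.0897 V

The stopping potential V_s satisfies: eV_s = KE_max

First, find KE_max using Einstein's equation:
E_photon = hc/λ = 3.8697 eV
KE_max = E_photon - φ = 3.8697 - 2.78 = 1.0897 eV

Since eV_s = KE_max:
V_s = KE_max/e = 1.0897 V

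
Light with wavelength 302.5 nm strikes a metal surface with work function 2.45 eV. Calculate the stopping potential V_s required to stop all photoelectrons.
1.6487 V

The stopping potential V_s satisfies: eV_s = KE_max

First, find KE_max using Einstein's equation:
E_photon = hc/λ = 4.0987 eV
KE_max = E_photon - φ = 4.0987 - 2.45 = 1.6487 eV

Since eV_s = KE_max:
V_s = KE_max/e = 1.6487 V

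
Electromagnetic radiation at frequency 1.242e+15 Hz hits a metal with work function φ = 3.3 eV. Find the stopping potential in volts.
1.8365 V

The stopping potential V_s satisfies: eV_s = KE_max

First, find KE_max using Einstein's equation:
E_photon = hf = (6.626×10⁻³⁴ J·s)(1.242e+15 Hz) = 5.1365 eV
KE_max = E_photon - φ = 5.1365 - 3.3 = 1.8365 eV

Since eV_s = KE_max:
V_s = KE_max/e = 1.8365 V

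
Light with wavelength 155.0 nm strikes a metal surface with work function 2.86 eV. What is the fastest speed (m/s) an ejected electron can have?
1.3445e+06 m/s

First, find the maximum kinetic energy:
E_photon = hc/λ = 7.9990 eV
KE_max = E_photon - φ = 7.9990 - 2.86 = 5.1390 eV

Convert to Joules: KE_max = 5.1390 × 1.602×10⁻¹⁹ J = 8.2336e-19 J

Then use KE = ½mv² to find velocity:
v = √(2·KE/m) = √(2 × 8.2336e-19 J / 9.109e-31 kg)
v = 1.3445e+06 m/s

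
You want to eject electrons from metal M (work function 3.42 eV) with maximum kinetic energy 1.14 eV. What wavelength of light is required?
271.90 nm

From Einstein's equation: KE_max = hc/λ - φ

Rearranging for λ:
hc/λ = KE_max + φ
λ = hc/(KE_max + φ)

Required photon energy:
E_photon = KE_max + φ = 1.14 + 3.42 = 4.56 eV

Required wavelength:
λ = hc/E_photon = (6.626×10⁻³⁴)(3×10⁸) / (4.56 × 1.602×10⁻¹⁹)
λ = 271.90 nm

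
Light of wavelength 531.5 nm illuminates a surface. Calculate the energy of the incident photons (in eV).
2.3327 eV

Using E = hf = hc/λ:

E = hc/λ = (6.626×10⁻³⁴ J·s)(3×10⁸ m/s) / (531.5×10⁻⁹ m)
E = 2.3327 eV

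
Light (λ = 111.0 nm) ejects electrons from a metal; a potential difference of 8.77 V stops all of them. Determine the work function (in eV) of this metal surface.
2.40 eV

The stopping potential gives the maximum kinetic energy: KE_max = eV_s = 8.77 eV

From Einstein's photoelectric equation: KE_max = hc/λ - φ
Rearranging: φ = hc/λ - KE_max

Calculate photon energy:
E_photon = hc/λ = (6.626×10⁻³⁴ J·s)(3×10⁸ m/s) / (111.0×10⁻⁹ m) = 11.1697 eV

Therefore:
φ = 11.1697 - 8.77 = 2.40 eV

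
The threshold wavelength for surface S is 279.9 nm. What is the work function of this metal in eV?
4.43 eV

At the threshold wavelength, photon energy equals work function:
φ = hc/λ₀

Calculating:
φ = (6.626×10⁻³⁴ J·s)(3×10⁸ m/s) / (279.9×10⁻⁹ m)
φ = 4.43 eV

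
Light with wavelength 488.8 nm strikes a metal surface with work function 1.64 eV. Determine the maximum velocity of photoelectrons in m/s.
5.6157e+05 m/s

First, find the maximum kinetic energy:
E_photon = hc/λ = 2.5365 eV
KE_max = E_photon - φ = 2.5365 - 1.64 = 0.8965 eV

Convert to Joules: KE_max = 0.8965 × 1.602×10⁻¹⁹ J = 1.4364e-19 J

Then use KE = ½mv² to find velocity:
v = √(2·KE/m) = √(2 × 1.4364e-19 J / 9.109e-31 kg)
v = 5.6157e+05 m/s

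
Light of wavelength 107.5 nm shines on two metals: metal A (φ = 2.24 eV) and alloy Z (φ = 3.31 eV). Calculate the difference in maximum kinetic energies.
1.0700 eV

Using KE_max = hc/λ - φ for each metal:

Photon energy: E = hc/λ = 11.5334 eV

For metal A (φ₁ = 2.24 eV):
KE₁ = E - φ₁ = 11.5334 - 2.24 = 9.2934 eV

For alloy Z (φ₂ = 3.31 eV):
KE₂ = E - φ₂ = 11.5334 - 3.31 = 8.2234 eV

Difference:
ΔKE = KE₁ - KE₂ = 9.2934 - 8.2234 = 1.0700 eV

Note: The difference equals the difference in work functions: 3.31 - 2.24 = 1.07 eV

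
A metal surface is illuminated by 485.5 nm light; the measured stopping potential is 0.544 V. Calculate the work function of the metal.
2.01 eV

The stopping potential gives the maximum kinetic energy: KE_max = eV_s = 0.544 eV

From Einstein's photoelectric equation: KE_max = hc/λ - φ
Rearranging: φ = hc/λ - KE_max

Calculate photon energy:
E_photon = hc/λ = (6.626×10⁻³⁴ J·s)(3×10⁸ m/s) / (485.5×10⁻⁹ m) = 2.5537 eV

Therefore:
φ = 2.5537 - 0.544 = 2.01 eV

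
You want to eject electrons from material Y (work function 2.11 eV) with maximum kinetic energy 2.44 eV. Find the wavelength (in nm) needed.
272.49 nm

From Einstein's equation: KE_max = hc/λ - φ

Rearranging for λ:
hc/λ = KE_max + φ
λ = hc/(KE_max + φ)

Required photon energy:
E_photon = KE_max + φ = 2.44 + 2.11 = 4.55 eV

Required wavelength:
λ = hc/E_photon = (6.626×10⁻³⁴)(3×10⁸) / (4.55 × 1.602×10⁻¹⁹)
λ = 272.49 nm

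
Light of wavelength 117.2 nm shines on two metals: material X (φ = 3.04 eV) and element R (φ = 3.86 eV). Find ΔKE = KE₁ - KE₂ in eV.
0.8200 eV

Using KE_max = hc/λ - φ for each metal:

Photon energy: E = hc/λ = 10.5789 eV

For material X (φ₁ = 3.04 eV):
KE₁ = E - φ₁ = 10.5789 - 3.04 = 7.5389 eV

For element R (φ₂ = 3.86 eV):
KE₂ = E - φ₂ = 10.5789 - 3.86 = 6.7189 eV

Difference:
ΔKE = KE₁ - KE₂ = 7.5389 - 6.7189 = 0.8200 eV

Note: The difference equals the difference in work functions: 3.86 - 3.04 = 0.82 eV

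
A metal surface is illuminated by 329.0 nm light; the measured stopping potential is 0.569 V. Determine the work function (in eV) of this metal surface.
3.20 eV

The stopping potential gives the maximum kinetic energy: KE_max = eV_s = 0.569 eV

From Einstein's photoelectric equation: KE_max = hc/λ - φ
Rearranging: φ = hc/λ - KE_max

Calculate photon energy:
E_photon = hc/λ = (6.626×10⁻³⁴ J·s)(3×10⁸ m/s) / (329.0×10⁻⁹ m) = 3.7685 eV

Therefore:
φ = 3.7685 - 0.569 = 3.20 eV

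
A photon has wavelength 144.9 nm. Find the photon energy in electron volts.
8.5565 eV

Using E = hf = hc/λ:

E = hc/λ = (6.626×10⁻³⁴ J·s)(3×10⁸ m/s) / (144.9×10⁻⁹ m)
E = 8.5565 eV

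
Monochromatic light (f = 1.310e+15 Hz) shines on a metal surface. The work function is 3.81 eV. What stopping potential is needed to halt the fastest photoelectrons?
1.6077 V

The stopping potential V_s satisfies: eV_s = KE_max

First, find KE_max using Einstein's equation:
E_photon = hf = (6.626×10⁻³⁴ J·s)(1.310e+15 Hz) = 5.4177 eV
KE_max = E_photon - φ = 5.4177 - 3.81 = 1.6077 eV

Since eV_s = KE_max:
V_s = KE_max/e = 1.6077 V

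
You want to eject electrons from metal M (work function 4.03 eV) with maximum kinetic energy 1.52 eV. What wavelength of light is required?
223.39 nm

From Einstein's equation: KE_max = hc/λ - φ

Rearranging for λ:
hc/λ = KE_max + φ
λ = hc/(KE_max + φ)

Required photon energy:
E_photon = KE_max + φ = 1.52 + 4.03 = 5.55 eV

Required wavelength:
λ = hc/E_photon = (6.626×10⁻³⁴)(3×10⁸) / (5.55 × 1.602×10⁻¹⁹)
λ = 223.39 nm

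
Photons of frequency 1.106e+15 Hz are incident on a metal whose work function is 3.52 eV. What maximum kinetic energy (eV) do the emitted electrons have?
1.0540 eV

Using Einstein's photoelectric equation: KE_max = hf - φ

First, calculate the photon energy:
E_photon = hf = (6.626×10⁻³⁴ J·s)(1.106e+15 Hz)
E_photon = 4.5740 eV

Then, the maximum kinetic energy:
KE_max = E_photon - φ = 4.5740 eV - 3.52 eV = 1.0540 eV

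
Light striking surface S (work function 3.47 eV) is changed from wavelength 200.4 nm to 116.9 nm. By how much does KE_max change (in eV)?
4.4192 eV

Using Einstein's equation: KE_max = hc/λ - φ

For λ₁ = 200.4 nm:
KE₁ = hc/λ₁ - φ = 6.1868 - 3.47 = 2.7168 eV

For λ₂ = 116.9 nm:
KE₂ = hc/λ₂ - φ = 10.6060 - 3.47 = 7.1360 eV

Change in KE:
ΔKE = KE₂ - KE₁ = 7.1360 - 2.7168 = 4.4192 eV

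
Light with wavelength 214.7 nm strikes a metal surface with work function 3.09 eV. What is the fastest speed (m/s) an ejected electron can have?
9.7180e+05 m/s

First, find the maximum kinetic energy:
E_photon = hc/λ = 5.7748 eV
KE_max = E_photon - φ = 5.7748 - 3.09 = 2.6848 eV

Convert to Joules: KE_max = 2.6848 × 1.602×10⁻¹⁹ J = 4.3015e-19 J

Then use KE = ½mv² to find velocity:
v = √(2·KE/m) = √(2 × 4.3015e-19 J / 9.109e-31 kg)
v = 9.7180e+05 m/s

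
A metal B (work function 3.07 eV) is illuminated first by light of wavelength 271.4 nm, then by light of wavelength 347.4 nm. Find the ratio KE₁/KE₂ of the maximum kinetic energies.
3.0031

Using Einstein's equation: KE_max = hc/λ - φ

For λ₁ = 271.4 nm:
E₁ = hc/λ₁ = 4.5683 eV
KE₁ = E₁ - φ = 4.5683 - 3.07 = 1.4983 eV

For λ₂ = 347.4 nm:
E₂ = hc/λ₂ = 3.5689 eV
KE₂ = E₂ - φ = 3.5689 - 3.07 = 0.4989 eV

Ratio: KE₁/KE₂ = 1.4983/0.4989 = 3.0031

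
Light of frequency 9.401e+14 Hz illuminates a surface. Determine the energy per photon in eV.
3.8879 eV

Using E = hf:

E = hf = (6.626×10⁻³⁴ J·s)(9.401e+14 Hz)
E = 3.8879 eV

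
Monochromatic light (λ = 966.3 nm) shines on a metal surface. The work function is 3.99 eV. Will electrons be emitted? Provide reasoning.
No

For photoemission, the photon energy must exceed the work function.

Photon energy: E = hc/λ = 1.2831 eV
Work function: φ = 3.99 eV

Since E_photon (1.2831 eV) < φ (3.99 eV), photoemission will NOT occur.
The threshold wavelength is λ₀ = hc/φ = 310.7 nm.
Since 966.3 nm > 310.7 nm, the photons lack sufficient energy.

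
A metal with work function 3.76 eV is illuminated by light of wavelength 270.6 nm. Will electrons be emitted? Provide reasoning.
Yes

For photoemission, the photon energy must exceed the work function.

Photon energy: E = hc/λ = 4.5818 eV
Work function: φ = 3.76 eV

Since E_photon (4.5818 eV) > φ (3.76 eV), photoemission WILL occur.
The threshold wavelength is λ₀ = hc/φ = 329.7 nm.
Since 270.6 nm < 329.7 nm, the light has sufficient energy.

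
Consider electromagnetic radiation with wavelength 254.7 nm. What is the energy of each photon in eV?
4.8679 eV

Using E = hf = hc/λ:

E = hc/λ = (6.626×10⁻³⁴ J·s)(3×10⁸ m/s) / (254.7×10⁻⁹ m)
E = 4.8679 eV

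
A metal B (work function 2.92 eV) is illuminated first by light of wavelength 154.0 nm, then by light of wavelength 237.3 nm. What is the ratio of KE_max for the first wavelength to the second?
2.2262

Using Einstein's equation: KE_max = hc/λ - φ

For λ₁ = 154.0 nm:
E₁ = hc/λ₁ = 8.0509 eV
KE₁ = E₁ - φ = 8.0509 - 2.92 = 5.1309 eV

For λ₂ = 237.3 nm:
E₂ = hc/λ₂ = 5.2248 eV
KE₂ = E₂ - φ = 5.2248 - 2.92 = 2.3048 eV

Ratio: KE₁/KE₂ = 5.1309/2.3048 = 2.2262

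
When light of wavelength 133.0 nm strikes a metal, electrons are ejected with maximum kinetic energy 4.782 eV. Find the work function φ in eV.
4.54 eV

From Einstein's photoelectric equation: KE_max = hf - φ = hc/λ - φ

Rearranging for φ:
φ = hc/λ - KE_max

Calculate photon energy:
E_photon = hc/λ = 9.3221 eV

Therefore:
φ = 9.3221 - 4.782 = 4.54 eV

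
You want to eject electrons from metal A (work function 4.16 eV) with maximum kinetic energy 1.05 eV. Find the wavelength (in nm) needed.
237.97 nm

From Einstein's equation: KE_max = hc/λ - φ

Rearranging for λ:
hc/λ = KE_max + φ
λ = hc/(KE_max + φ)

Required photon energy:
E_photon = KE_max + φ = 1.05 + 4.16 = 5.21 eV

Required wavelength:
λ = hc/E_photon = (6.626×10⁻³⁴)(3×10⁸) / (5.21 × 1.602×10⁻¹⁹)
λ = 237.97 nm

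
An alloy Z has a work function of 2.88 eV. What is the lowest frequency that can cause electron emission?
6.9638e+14 Hz

The threshold frequency is when the photon energy equals the work function:
hf₀ = φ

Solving for f₀:
f₀ = φ/h = (2.88 eV × 1.602×10⁻¹⁹ J/eV) / (6.626×10⁻³⁴ J·s)
f₀ = 6.9638e+14 Hz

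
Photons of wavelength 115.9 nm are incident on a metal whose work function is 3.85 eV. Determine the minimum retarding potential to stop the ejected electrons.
6.8475 V

The stopping potential V_s satisfies: eV_s = KE_max

First, find KE_max using Einstein's equation:
E_photon = hc/λ = 10.6975 eV
KE_max = E_photon - φ = 10.6975 - 3.85 = 6.8475 eV

Since eV_s = KE_max:
V_s = KE_max/e = 6.8475 V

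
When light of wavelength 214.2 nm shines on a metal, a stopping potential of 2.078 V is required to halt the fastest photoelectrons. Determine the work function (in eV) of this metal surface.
3.71 eV

The stopping potential gives the maximum kinetic energy: KE_max = eV_s = 2.078 eV

From Einstein's photoelectric equation: KE_max = hc/λ - φ
Rearranging: φ = hc/λ - KE_max

Calculate photon energy:
E_photon = hc/λ = (6.626×10⁻³⁴ J·s)(3×10⁸ m/s) / (214.2×10⁻⁹ m) = 5.7882 eV

Therefore:
φ = 5.7882 - 2.078 = 3.71 eV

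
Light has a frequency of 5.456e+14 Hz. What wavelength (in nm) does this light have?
549.47 nm

Using the wave equation: c = fλ

Solving for wavelength:
λ = c/f = (3×10⁸ m/s) / (5.456e+14 Hz)
λ = 549.47 nm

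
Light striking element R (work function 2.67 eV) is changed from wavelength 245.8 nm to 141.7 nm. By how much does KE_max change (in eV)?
3.7057 eV

Using Einstein's equation: KE_max = hc/λ - φ

For λ₁ = 245.8 nm:
KE₁ = hc/λ₁ - φ = 5.0441 - 2.67 = 2.3741 eV

For λ₂ = 141.7 nm:
KE₂ = hc/λ₂ - φ = 8.7498 - 2.67 = 6.0798 eV

Change in KE:
ΔKE = KE₂ - KE₁ = 6.0798 - 2.3741 = 3.7057 eV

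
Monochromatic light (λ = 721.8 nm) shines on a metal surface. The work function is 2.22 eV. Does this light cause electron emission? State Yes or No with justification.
No

For photoemission, the photon energy must exceed the work function.

Photon energy: E = hc/λ = 1.7177 eV
Work function: φ = 2.22 eV

Since E_photon (1.7177 eV) < φ (2.22 eV), photoemission will NOT occur.
The threshold wavelength is λ₀ = hc/φ = 558.5 nm.
Since 721.8 nm > 558.5 nm, the photons lack sufficient energy.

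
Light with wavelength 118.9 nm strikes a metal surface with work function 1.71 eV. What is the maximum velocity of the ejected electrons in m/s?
1.7512e+06 m/s

First, find the maximum kinetic energy:
E_photon = hc/λ = 10.4276 eV
KE_max = E_photon - φ = 10.4276 - 1.71 = 8.7176 eV

Convert to Joules: KE_max = 8.7176 × 1.602×10⁻¹⁹ J = 1.3967e-18 J

Then use KE = ½mv² to find velocity:
v = √(2·KE/m) = √(2 × 1.3967e-18 J / 9.109e-31 kg)
v = 1.7512e+06 m/s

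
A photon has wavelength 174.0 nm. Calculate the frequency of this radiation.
1.7229e+15 Hz

Using the wave equation: c = fλ

Solving for frequency:
f = c/λ = (3×10⁸ m/s) / (174.0×10⁻⁹ m)
f = 1.7229e+15 Hz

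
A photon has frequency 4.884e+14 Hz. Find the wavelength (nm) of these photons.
613.83 nm

Using the wave equation: c = fλ

Solving for wavelength:
λ = c/f = (3×10⁸ m/s) / (4.884e+14 Hz)
λ = 613.83 nm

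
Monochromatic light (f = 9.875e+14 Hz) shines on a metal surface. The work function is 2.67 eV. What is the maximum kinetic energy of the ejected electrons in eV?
1.4140 eV

Using Einstein's photoelectric equation: KE_max = hf - φ

First, calculate the photon energy:
E_photon = hf = (6.626×10⁻³⁴ J·s)(9.875e+14 Hz)
E_photon = 4.0840 eV

Then, the maximum kinetic energy:
KE_max = E_photon - φ = 4.0840 eV - 2.67 eV = 1.4140 eV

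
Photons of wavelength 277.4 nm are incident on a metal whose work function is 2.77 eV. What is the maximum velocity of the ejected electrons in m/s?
7.7319e+05 m/s

First, find the maximum kinetic energy:
E_photon = hc/λ = 4.4695 eV
KE_max = E_photon - φ = 4.4695 - 2.77 = 1.6995 eV

Convert to Joules: KE_max = 1.6995 × 1.602×10⁻¹⁹ J = 2.7229e-19 J

Then use KE = ½mv² to find velocity:
v = √(2·KE/m) = √(2 × 2.7229e-19 J / 9.109e-31 kg)
v = 7.7319e+05 m/s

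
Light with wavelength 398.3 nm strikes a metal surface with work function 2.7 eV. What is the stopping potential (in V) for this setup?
0.4128 V

The stopping potential V_s satisfies: eV_s = KE_max

First, find KE_max using Einstein's equation:
E_photon = hc/λ = 3.1128 eV
KE_max = E_photon - φ = 3.1128 - 2.7 = 0.4128 eV

Since eV_s = KE_max:
V_s = KE_max/e = 0.4128 V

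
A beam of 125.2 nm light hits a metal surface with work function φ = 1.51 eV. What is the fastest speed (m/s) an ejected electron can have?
1.7182e+06 m/s

First, find the maximum kinetic energy:
E_photon = hc/λ = 9.9029 eV
KE_max = E_photon - φ = 9.9029 - 1.51 = 8.3929 eV

Convert to Joules: KE_max = 8.3929 × 1.602×10⁻¹⁹ J = 1.3447e-18 J

Then use KE = ½mv² to find velocity:
v = √(2·KE/m) = √(2 × 1.3447e-18 J / 9.109e-31 kg)
v = 1.7182e+06 m/s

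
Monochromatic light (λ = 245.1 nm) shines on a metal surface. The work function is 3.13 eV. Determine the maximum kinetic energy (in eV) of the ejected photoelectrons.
1.9285 eV

Using Einstein's photoelectric equation: KE_max = hf - φ = hc/λ - φ

First, calculate the photon energy:
E_photon = hc/λ = (6.626×10⁻³⁴ J·s)(3×10⁸ m/s) / (245.1×10⁻⁹ m)
E_photon = 5.0585 eV

Then, the maximum kinetic energy:
KE_max = E_photon - φ = 5.0585 eV - 3.13 eV = 1.9285 eV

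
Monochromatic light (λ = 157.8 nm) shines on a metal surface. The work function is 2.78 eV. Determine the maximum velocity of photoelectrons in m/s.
1.3364e+06 m/s

First, find the maximum kinetic energy:
E_photon = hc/λ = 7.8570 eV
KE_max = E_photon - φ = 7.8570 - 2.78 = 5.0770 eV

Convert to Joules: KE_max = 5.0770 × 1.602×10⁻¹⁹ J = 8.1343e-19 J

Then use KE = ½mv² to find velocity:
v = √(2·KE/m) = √(2 × 8.1343e-19 J / 9.109e-31 kg)
v = 1.3364e+06 m/s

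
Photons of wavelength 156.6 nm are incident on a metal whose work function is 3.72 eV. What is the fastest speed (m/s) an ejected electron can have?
1.2151e+06 m/s

First, find the maximum kinetic energy:
E_photon = hc/λ = 7.9173 eV
KE_max = E_photon - φ = 7.9173 - 3.72 = 4.1973 eV

Convert to Joules: KE_max = 4.1973 × 1.602×10⁻¹⁹ J = 6.7247e-19 J

Then use KE = ½mv² to find velocity:
v = √(2·KE/m) = √(2 × 6.7247e-19 J / 9.109e-31 kg)
v = 1.2151e+06 m/s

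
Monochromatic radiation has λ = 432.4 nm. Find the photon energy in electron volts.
2.8673 eV

Using E = hf = hc/λ:

E = hc/λ = (6.626×10⁻³⁴ J·s)(3×10⁸ m/s) / (432.4×10⁻⁹ m)
E = 2.8673 eV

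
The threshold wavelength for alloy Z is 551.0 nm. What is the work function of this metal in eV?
2.25 eV

At the threshold wavelength, photon energy equals work function:
φ = hc/λ₀

Calculating:
φ = (6.626×10⁻³⁴ J·s)(3×10⁸ m/s) / (551.0×10⁻⁹ m)
φ = 2.25 eV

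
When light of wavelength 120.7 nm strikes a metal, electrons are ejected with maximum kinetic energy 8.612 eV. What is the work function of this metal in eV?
1.66 eV

From Einstein's photoelectric equation: KE_max = hf - φ = hc/λ - φ

Rearranging for φ:
φ = hc/λ - KE_max

Calculate photon energy:
E_photon = hc/λ = 10.2721 eV

Therefore:
φ = 10.2721 - 8.612 = 1.66 eV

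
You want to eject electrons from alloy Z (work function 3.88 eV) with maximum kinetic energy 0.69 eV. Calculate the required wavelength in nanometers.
271.30 nm

From Einstein's equation: KE_max = hc/λ - φ

Rearranging for λ:
hc/λ = KE_max + φ
λ = hc/(KE_max + φ)

Required photon energy:
E_photon = KE_max + φ = 0.69 + 3.88 = 4.57 eV

Required wavelength:
λ = hc/E_photon = (6.626×10⁻³⁴)(3×10⁸) / (4.57 × 1.602×10⁻¹⁹)
λ = 271.30 nm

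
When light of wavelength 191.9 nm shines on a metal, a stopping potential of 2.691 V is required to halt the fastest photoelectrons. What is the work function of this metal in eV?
3.77 eV

The stopping potential gives the maximum kinetic energy: KE_max = eV_s = 2.691 eV

From Einstein's photoelectric equation: KE_max = hc/λ - φ
Rearranging: φ = hc/λ - KE_max

Calculate photon energy:
E_photon = hc/λ = (6.626×10⁻³⁴ J·s)(3×10⁸ m/s) / (191.9×10⁻⁹ m) = 6.4609 eV

Therefore:
φ = 6.4609 - 2.691 = 3.77 eV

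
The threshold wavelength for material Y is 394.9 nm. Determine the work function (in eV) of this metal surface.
3.14 eV

At the threshold wavelength, photon energy equals work function:
φ = hc/λ₀

Calculating:
φ = (6.626×10⁻³⁴ J·s)(3×10⁸ m/s) / (394.9×10⁻⁹ m)
φ = 3.14 eV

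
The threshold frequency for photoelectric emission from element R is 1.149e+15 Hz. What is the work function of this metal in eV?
4.75 eV

At the threshold frequency, photon energy equals work function:
φ = hf₀

Calculating:
φ = (6.626×10⁻³⁴ J·s)(1.149e+15 Hz)
φ = 4.75 eV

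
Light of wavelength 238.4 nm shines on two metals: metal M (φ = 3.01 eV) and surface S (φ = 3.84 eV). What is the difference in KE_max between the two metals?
0.8300 eV

Using KE_max = hc/λ - φ for each metal:

Photon energy: E = hc/λ = 5.2007 eV

For metal M (φ₁ = 3.01 eV):
KE₁ = E - φ₁ = 5.2007 - 3.01 = 2.1907 eV

For surface S (φ₂ = 3.84 eV):
KE₂ = E - φ₂ = 5.2007 - 3.84 = 1.3607 eV

Difference:
ΔKE = KE₁ - KE₂ = 2.1907 - 1.3607 = 0.8300 eV

Note: The difference equals the difference in work functions: 3.84 - 3.01 = 0.83 eV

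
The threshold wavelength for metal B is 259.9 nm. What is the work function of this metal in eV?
4.77 eV

At the threshold wavelength, photon energy equals work function:
φ = hc/λ₀

Calculating:
φ = (6.626×10⁻³⁴ J·s)(3×10⁸ m/s) / (259.9×10⁻⁹ m)
φ = 4.77 eV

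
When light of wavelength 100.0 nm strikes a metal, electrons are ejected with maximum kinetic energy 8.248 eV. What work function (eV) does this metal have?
4.15 eV

From Einstein's photoelectric equation: KE_max = hf - φ = hc/λ - φ

Rearranging for φ:
φ = hc/λ - KE_max

Calculate photon energy:
E_photon = hc/λ = 12.3984 eV

Therefore:
φ = 12.3984 - 8.248 = 4.15 eV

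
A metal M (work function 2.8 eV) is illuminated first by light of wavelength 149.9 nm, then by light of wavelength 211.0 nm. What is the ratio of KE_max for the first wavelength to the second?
1.7786

Using Einstein's equation: KE_max = hc/λ - φ

For λ₁ = 149.9 nm:
E₁ = hc/λ₁ = 8.2711 eV
KE₁ = E₁ - φ = 8.2711 - 2.8 = 5.4711 eV

For λ₂ = 211.0 nm:
E₂ = hc/λ₂ = 5.8760 eV
KE₂ = E₂ - φ = 5.8760 - 2.8 = 3.0760 eV

Ratio: KE₁/KE₂ = 5.4711/3.0760 = 1.7786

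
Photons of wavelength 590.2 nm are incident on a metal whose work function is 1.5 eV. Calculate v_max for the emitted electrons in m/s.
4.5968e+05 m/s

First, find the maximum kinetic energy:
E_photon = hc/λ = 2.1007 eV
KE_max = E_photon - φ = 2.1007 - 1.5 = 0.6007 eV

Convert to Joules: KE_max = 0.6007 × 1.602×10⁻¹⁹ J = 9.6245e-20 J

Then use KE = ½mv² to find velocity:
v = √(2·KE/m) = √(2 × 9.6245e-20 J / 9.109e-31 kg)
v = 4.5968e+05 m/s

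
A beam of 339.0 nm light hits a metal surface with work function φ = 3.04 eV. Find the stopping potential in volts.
0.6174 V

The stopping potential V_s satisfies: eV_s = KE_max

First, find KE_max using Einstein's equation:
E_photon = hc/λ = 3.6574 eV
KE_max = E_photon - φ = 3.6574 - 3.04 = 0.6174 eV

Since eV_s = KE_max:
V_s = KE_max/e = 0.6174 V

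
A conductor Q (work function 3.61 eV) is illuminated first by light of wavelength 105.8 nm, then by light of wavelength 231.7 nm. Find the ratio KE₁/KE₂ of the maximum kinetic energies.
4.6573

Using Einstein's equation: KE_max = hc/λ - φ

For λ₁ = 105.8 nm:
E₁ = hc/λ₁ = 11.7187 eV
KE₁ = E₁ - φ = 11.7187 - 3.61 = 8.1087 eV

For λ₂ = 231.7 nm:
E₂ = hc/λ₂ = 5.3511 eV
KE₂ = E₂ - φ = 5.3511 - 3.61 = 1.7411 eV

Ratio: KE₁/KE₂ = 8.1087/1.7411 = 4.6573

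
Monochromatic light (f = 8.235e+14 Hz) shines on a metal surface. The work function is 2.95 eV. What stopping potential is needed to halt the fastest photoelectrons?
0.4557 V

The stopping potential V_s satisfies: eV_s = KE_max

First, find KE_max using Einstein's equation:
E_photon = hf = (6.626×10⁻³⁴ J·s)(8.235e+14 Hz) = 3.4057 eV
KE_max = E_photon - φ = 3.4057 - 2.95 = 0.4557 eV

Since eV_s = KE_max:
V_s = KE_max/e = 0.4557 V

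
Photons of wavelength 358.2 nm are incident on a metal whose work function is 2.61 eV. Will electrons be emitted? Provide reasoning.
Yes

For photoemission, the photon energy must exceed the work function.

Photon energy: E = hc/λ = 3.4613 eV
Work function: φ = 2.61 eV

Since E_photon (3.4613 eV) > φ (2.61 eV), photoemission WILL occur.
The threshold wavelength is λ₀ = hc/φ = 475.0 nm.
Since 358.2 nm < 475.0 nm, the light has sufficient energy.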